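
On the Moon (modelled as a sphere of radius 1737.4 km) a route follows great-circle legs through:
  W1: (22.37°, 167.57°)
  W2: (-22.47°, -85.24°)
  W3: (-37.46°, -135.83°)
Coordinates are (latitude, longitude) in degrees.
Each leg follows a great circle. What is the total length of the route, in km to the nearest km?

Leg W1→W2: central angle 1.9801 rad, distance 3440.3 km.
Leg W2→W3: central angle 0.7980 rad, distance 1386.4 km.
Total: 3440.3 + 1386.4 ≈ 4827 km.

4827 km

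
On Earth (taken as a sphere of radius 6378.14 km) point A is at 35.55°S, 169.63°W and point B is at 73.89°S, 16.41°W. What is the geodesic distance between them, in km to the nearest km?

7690 km

Let φ₁ = -0.6205 rad, φ₂ = -1.2896 rad, and Δλ = 2.6742 rad.
cos c = sin φ₁ sin φ₂ + cos φ₁ cos φ₂ cos Δλ = (-0.5814)(-0.9607) + (0.8136)(0.2775)(-0.8927) = 0.35703,
so c = arccos(0.35703) = 1.20571 rad.
Distance = R·c = 6378.14 × 1.2057 ≈ 7690 km.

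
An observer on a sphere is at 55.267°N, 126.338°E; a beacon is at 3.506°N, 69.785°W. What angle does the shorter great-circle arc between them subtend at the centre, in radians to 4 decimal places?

2.0899 rad

In radians: φ₁ = 0.9646, φ₂ = 0.0612, Δλ = 163.877° = 2.8602 rad.
Haversine: a = sin²(Δφ/2) + cos φ₁ cos φ₂ sin²(Δλ/2) = 0.1905 + (0.5698)(0.9981)(0.9803) = 0.74803.
Central angle c = 2·arcsin(√a) = 2.08985 rad.
So the angular separation is 2.0899 rad.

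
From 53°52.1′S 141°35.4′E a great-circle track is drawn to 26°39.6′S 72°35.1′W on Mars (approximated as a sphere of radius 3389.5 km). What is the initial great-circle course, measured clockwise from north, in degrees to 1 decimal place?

With φ₁ = -0.9402, φ₂ = -0.4653, Δλ = 2.5451 rad, the forward-azimuth formula gives
θ = atan2( sin Δλ cos φ₂ , cos φ₁ sin φ₂ − sin φ₁ cos φ₂ cos Δλ ) = atan2(0.5020, -0.8617) = 149.78°.
So the initial bearing is 149.8°.

149.8°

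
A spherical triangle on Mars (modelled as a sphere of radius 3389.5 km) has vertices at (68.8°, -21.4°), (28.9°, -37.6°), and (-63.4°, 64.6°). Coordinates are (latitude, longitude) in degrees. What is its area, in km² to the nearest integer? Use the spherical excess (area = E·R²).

16296980 km²

Side lengths (central angles): a = 2.1118, b = 2.5363, c = 0.7158 rad; semiperimeter s = 2.6819.
By l'Huilier's theorem, tan(E/4) = √[tan(s/2) tan((s−a)/2) tan((s−b)/2) tan((s−c)/2)], giving spherical excess E = 1.4185 rad.
Area = E·R² = 1.4185 × (3389.5)² ≈ 16296980 km².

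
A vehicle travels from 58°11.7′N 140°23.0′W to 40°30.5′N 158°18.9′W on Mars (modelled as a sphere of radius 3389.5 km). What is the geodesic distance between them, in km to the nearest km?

With latitudes φ₁ = 58.195°, φ₂ = 40.508° and longitude difference Δλ = -17.932°:
cos c = sin φ₁ sin φ₂ + cos φ₁ cos φ₂ cos Δλ = (0.8498)(0.6496) + (0.5270)(0.7603)(0.9514) = 0.93327,
so c = arccos(0.93327) = 0.36739 rad.
Distance = R·c = 3389.5 × 0.3674 ≈ 1245 km.

1245 km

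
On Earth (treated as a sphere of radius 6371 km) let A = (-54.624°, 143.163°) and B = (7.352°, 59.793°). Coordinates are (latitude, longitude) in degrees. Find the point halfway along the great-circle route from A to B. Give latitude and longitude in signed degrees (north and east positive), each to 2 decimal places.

-29.71°, 88.30°

The central angle between A and B is δ = 1.6089 rad.
With f = 0.5, the slerp weights are sin((1−f)δ)/sin δ = 0.7210 and sin(fδ)/sin δ = 0.7210.
Weighted sum of the unit vectors: (0.7210)·(-0.4634,0.3471,-0.8154) + (0.7210)·(0.4990,0.8571,0.1280) = (0.0257, 0.8682, -0.4956).
Converting back: φ = atan2(z, √(x²+y²)) = -29.71°, λ = atan2(y, x) = 88.30°.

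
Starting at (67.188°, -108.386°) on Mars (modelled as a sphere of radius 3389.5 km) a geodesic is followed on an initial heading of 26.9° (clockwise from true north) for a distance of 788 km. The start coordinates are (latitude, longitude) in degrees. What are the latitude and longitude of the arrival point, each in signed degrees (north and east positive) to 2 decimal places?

77.59°, -79.36°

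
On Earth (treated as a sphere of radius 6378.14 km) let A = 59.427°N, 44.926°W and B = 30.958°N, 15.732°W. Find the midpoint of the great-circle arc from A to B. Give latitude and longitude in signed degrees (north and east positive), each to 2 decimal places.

Central angle δ = 0.6029 rad. Interpolating on the sphere with fraction f = 0.5:
P = [sin((1−f)δ)·A + sin(fδ)·B] / sin δ = 0.5236·A + 0.5236·B in Cartesian coordinates,
giving P = (0.6208, -0.3098, 0.7202), i.e. latitude 46.07°, longitude -26.52°.

46.07°, -26.52°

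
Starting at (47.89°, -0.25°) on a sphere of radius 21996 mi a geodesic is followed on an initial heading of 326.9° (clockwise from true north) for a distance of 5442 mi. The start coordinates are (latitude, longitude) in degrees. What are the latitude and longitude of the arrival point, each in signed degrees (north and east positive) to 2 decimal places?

58.96°, -15.28°

Angular distance δ = d/R = 5442/21996 = 0.24741 rad; initial bearing θ = 5.7055 rad.
sin φ₂ = sin φ₁ cos δ + cos φ₁ sin δ cos θ = (0.7419)(0.9696) + (0.6706)(0.2449)(0.8377) = 0.8568, so φ₂ = 58.96°.
Δλ = atan2(sin θ sin δ cos φ₁, cos δ − sin φ₁ sin φ₂) = atan2(-0.0897, 0.3339) = -15.034°.
λ₂ = -0.250° − 15.034° = -15.28°.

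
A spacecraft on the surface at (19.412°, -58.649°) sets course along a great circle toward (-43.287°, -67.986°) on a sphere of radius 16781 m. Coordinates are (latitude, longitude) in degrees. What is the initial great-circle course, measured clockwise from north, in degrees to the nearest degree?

Δλ = -9.337° = -0.1630 rad.
y = sin Δλ · cos φ₂ = (-0.1622)(0.7279) = -0.1181
x = cos φ₁ sin φ₂ − sin φ₁ cos φ₂ cos Δλ = (0.9432)(-0.6857) − (0.3324)(0.7279)(0.9868) = -0.8854
θ = atan2(y, x) = -172.40°; adding 360° gives 188°.

188°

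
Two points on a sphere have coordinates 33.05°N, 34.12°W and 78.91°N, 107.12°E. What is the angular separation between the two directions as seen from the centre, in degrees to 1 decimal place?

65.8°

In radians: φ₁ = 0.5768, φ₂ = 1.3772, Δλ = 141.240° = 2.4651 rad.
Haversine: a = sin²(Δφ/2) + cos φ₁ cos φ₂ sin²(Δλ/2) = 0.1518 + (0.8382)(0.1924)(0.8899) = 0.29527.
Central angle c = 2·arcsin(√a) = 1.14893 rad.
So the angular separation is 65.8°.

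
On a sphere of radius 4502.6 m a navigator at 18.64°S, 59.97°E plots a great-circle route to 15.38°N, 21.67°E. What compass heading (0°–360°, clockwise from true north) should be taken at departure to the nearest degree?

Δλ = -38.300° = -0.6685 rad.
y = sin Δλ · cos φ₂ = (-0.6198)(0.9642) = -0.5976
x = cos φ₁ sin φ₂ − sin φ₁ cos φ₂ cos Δλ = (0.9475)(0.2652) − (-0.3196)(0.9642)(0.7848) = 0.4932
θ = atan2(y, x) = -50.47°; adding 360° gives 310°.

310°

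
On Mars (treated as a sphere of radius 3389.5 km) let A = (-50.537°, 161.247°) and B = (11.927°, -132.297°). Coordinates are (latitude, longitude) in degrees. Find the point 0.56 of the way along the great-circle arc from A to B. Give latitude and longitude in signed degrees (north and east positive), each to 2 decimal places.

-18.50°, -154.28°

The central angle between A and B is δ = 1.4818 rad.
With f = 0.56, the slerp weights are sin((1−f)δ)/sin δ = 0.6092 and sin(fδ)/sin δ = 0.7407.
Weighted sum of the unit vectors: (0.6092)·(-0.6018,0.2043,-0.7720) + (0.7407)·(-0.6584,-0.7237,0.2067) = (-0.8544, -0.4116, -0.3172).
Converting back: φ = atan2(z, √(x²+y²)) = -18.50°, λ = atan2(y, x) = -154.28°.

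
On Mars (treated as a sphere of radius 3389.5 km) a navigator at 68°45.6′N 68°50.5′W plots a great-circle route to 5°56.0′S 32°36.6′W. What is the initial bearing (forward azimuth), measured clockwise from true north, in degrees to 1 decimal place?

Δλ = 36.232° = 0.6324 rad.
y = sin Δλ · cos φ₂ = (0.5911)(0.9946) = 0.5879
x = cos φ₁ sin φ₂ − sin φ₁ cos φ₂ cos Δλ = (0.3623)(-0.1034) − (0.9321)(0.9946)(0.8066) = -0.7853
θ = atan2(y, x) = 143.18°, so the bearing is 143.2°.

143.2°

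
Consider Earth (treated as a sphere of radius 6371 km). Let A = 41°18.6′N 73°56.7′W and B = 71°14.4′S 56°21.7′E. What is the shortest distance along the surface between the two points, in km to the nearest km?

15721 km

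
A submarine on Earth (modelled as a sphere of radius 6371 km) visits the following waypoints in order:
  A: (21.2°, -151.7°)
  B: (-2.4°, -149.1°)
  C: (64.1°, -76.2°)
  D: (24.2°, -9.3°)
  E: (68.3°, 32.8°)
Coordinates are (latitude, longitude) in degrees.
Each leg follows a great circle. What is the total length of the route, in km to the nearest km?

Leg A→B: central angle 0.4143 rad, distance 2639.4 km.
Leg B→C: central angle 1.4800 rad, distance 9429.2 km.
Leg C→D: central angle 1.0180 rad, distance 6485.7 km.
Leg D→E: central angle 0.8878 rad, distance 5656.3 km.
Total: 2639.4 + 9429.2 + 6485.7 + 5656.3 ≈ 24211 km.

24211 km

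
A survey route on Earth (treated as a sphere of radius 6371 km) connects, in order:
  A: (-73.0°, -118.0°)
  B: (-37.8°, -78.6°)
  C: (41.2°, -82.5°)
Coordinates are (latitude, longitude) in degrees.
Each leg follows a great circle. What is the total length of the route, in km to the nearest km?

13255 km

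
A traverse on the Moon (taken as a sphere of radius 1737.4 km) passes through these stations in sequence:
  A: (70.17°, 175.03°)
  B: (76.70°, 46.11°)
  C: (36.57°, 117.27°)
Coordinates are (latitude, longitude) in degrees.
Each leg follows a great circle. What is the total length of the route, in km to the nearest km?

2432 km

Leg A→B: central angle 0.5228 rad, distance 908.2 km.
Leg B→C: central angle 0.8770 rad, distance 1523.6 km.
Total: 908.2 + 1523.6 ≈ 2432 km.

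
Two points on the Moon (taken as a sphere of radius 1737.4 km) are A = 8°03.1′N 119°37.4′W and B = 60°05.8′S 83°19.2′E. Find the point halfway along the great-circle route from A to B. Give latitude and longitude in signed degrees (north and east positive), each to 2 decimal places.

-52.12°, -139.72°

The central angle between A and B is δ = 2.1846 rad.
With f = 0.5, the slerp weights are sin((1−f)δ)/sin δ = 1.0859 and sin(fδ)/sin δ = 1.0859.
Weighted sum of the unit vectors: (1.0859)·(-0.4894,-0.8607,0.1401) + (1.0859)·(0.0580,0.4952,-0.8669) = (-0.4685, -0.3970, -0.7892).
Converting back: φ = atan2(z, √(x²+y²)) = -52.12°, λ = atan2(y, x) = -139.72°.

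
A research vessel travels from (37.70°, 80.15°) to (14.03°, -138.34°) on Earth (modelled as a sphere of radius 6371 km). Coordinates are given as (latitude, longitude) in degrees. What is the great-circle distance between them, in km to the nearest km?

13000 km

With latitudes φ₁ = 37.700°, φ₂ = 14.030° and longitude difference Δλ = 141.510°:
Haversine: a = sin²(Δφ/2) + cos φ₁ cos φ₂ sin²(Δλ/2) = 0.0421 + (0.7912)(0.9702)(0.8914) = 0.72629.
Central angle c = 2·arcsin(√a) = 2.04045 rad.
Distance = R·c = 6371 × 2.0404 ≈ 13000 km.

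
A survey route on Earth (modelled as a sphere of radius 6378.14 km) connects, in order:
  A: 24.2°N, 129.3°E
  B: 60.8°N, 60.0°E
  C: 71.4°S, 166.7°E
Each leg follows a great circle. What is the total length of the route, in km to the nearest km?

Leg A→B: central angle 1.0296 rad, distance 6567.2 km.
Leg B→C: central angle 2.6302 rad, distance 16775.5 km.
Total: 6567.2 + 16775.5 ≈ 23343 km.

23343 km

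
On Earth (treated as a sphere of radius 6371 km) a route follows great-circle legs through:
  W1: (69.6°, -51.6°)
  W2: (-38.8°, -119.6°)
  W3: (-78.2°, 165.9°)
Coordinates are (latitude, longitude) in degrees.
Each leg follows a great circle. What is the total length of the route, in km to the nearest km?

Leg W1→W2: central angle 2.0778 rad, distance 13237.5 km.
Leg W2→W3: central angle 0.8554 rad, distance 5449.5 km.
Total: 13237.5 + 5449.5 ≈ 18687 km.

18687 km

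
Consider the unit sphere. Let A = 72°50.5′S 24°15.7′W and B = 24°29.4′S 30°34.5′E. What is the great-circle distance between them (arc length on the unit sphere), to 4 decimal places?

With latitudes φ₁ = -72.842°, φ₂ = -24.490° and longitude difference Δλ = 54.837°:
Haversine: a = sin²(Δφ/2) + cos φ₁ cos φ₂ sin²(Δλ/2) = 0.1677 + (0.2950)(0.9100)(0.2120) = 0.22465.
Central angle c = 2·arcsin(√a) = 0.98759 rad.
On the unit sphere the arc length equals the central angle: 0.9876.

0.9876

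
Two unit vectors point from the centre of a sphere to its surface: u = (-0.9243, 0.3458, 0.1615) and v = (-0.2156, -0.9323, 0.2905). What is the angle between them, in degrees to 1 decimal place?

u·v = -0.0762; |u| = 1.0000, |v| = 1.0000.
cos θ = (u·v)/(|u||v|) = -0.0762, so θ = 94.4°.

94.4°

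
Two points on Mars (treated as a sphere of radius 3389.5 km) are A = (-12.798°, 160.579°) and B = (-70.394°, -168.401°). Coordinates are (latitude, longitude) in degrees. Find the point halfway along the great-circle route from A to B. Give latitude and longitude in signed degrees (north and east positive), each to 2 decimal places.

Central angle δ = 1.0598 rad. Interpolating on the sphere with fraction f = 0.5:
P = [sin((1−f)δ)·A + sin(fδ)·B] / sin δ = 0.5795·A + 0.5795·B in Cartesian coordinates,
giving P = (-0.7234, 0.1488, -0.6742), i.e. latitude -42.39°, longitude 168.38°.

-42.39°, 168.38°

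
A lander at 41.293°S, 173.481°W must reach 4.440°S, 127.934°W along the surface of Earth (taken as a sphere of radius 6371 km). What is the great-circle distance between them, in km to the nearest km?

6099 km

With latitudes φ₁ = -41.293°, φ₂ = -4.440° and longitude difference Δλ = 45.547°:
Haversine: a = sin²(Δφ/2) + cos φ₁ cos φ₂ sin²(Δλ/2) = 0.0999 + (0.7513)(0.9970)(0.1498) = 0.21215.
Central angle c = 2·arcsin(√a) = 0.95735 rad.
Distance = R·c = 6371 × 0.9573 ≈ 6099 km.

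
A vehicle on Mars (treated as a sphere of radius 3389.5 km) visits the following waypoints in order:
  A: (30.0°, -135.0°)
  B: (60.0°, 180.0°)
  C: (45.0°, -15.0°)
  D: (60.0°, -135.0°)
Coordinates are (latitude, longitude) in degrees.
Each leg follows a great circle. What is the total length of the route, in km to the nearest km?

Leg A→B: central angle 0.7389 rad, distance 2504.6 km.
Leg B→C: central angle 1.2965 rad, distance 4394.5 km.
Leg C→D: central angle 1.1201 rad, distance 3796.6 km.
Total: 2504.6 + 4394.5 + 3796.6 ≈ 10696 km.

10696 km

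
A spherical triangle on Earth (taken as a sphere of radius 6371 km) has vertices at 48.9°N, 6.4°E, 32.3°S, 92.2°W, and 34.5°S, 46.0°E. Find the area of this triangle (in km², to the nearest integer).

100849654 km²

Side lengths (central angles): a = 1.7892, b = 1.5802, c = 2.0780 rad; semiperimeter s = 2.7237.
By l'Huilier's theorem, tan(E/4) = √[tan(s/2) tan((s−a)/2) tan((s−b)/2) tan((s−c)/2)], giving spherical excess E = 2.4846 rad.
Area = E·R² = 2.4846 × (6371)² ≈ 100849654 km².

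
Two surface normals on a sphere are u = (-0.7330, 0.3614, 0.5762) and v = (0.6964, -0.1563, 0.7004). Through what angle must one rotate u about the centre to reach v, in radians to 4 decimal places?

u·v = -0.1634; |u| = 1.0000, |v| = 1.0000.
cos θ = (u·v)/(|u||v|) = -0.1634, so θ = 1.7349 rad.

1.7349 rad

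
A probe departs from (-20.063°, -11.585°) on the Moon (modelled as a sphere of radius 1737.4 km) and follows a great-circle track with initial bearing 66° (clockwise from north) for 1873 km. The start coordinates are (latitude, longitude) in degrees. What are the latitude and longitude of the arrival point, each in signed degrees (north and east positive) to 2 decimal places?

Angular distance δ = d/R = 1873/1737.4 = 1.07805 rad; initial bearing θ = 1.1519 rad.
sin φ₂ = sin φ₁ cos δ + cos φ₁ sin δ cos θ = (-0.3431)(0.4730) + (0.9393)(0.8810)(0.4067) = 0.1743, so φ₂ = 10.04°.
Δλ = atan2(sin θ sin δ cos φ₁, cos δ − sin φ₁ sin φ₂) = atan2(0.7560, 0.5329) = 54.824°.
λ₂ = -11.585° + 54.824° = 43.24°.

10.04°, 43.24°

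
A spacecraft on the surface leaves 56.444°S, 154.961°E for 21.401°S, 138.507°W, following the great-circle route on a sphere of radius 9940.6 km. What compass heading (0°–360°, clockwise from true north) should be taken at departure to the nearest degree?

83°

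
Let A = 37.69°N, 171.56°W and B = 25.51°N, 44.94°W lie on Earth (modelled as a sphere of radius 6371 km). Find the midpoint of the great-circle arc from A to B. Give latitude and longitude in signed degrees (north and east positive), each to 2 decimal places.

53.64°, -100.81°

The central angle between A and B is δ = 1.7342 rad.
With f = 0.5, the slerp weights are sin((1−f)δ)/sin δ = 0.7728 and sin(fδ)/sin δ = 0.7728.
Weighted sum of the unit vectors: (0.7728)·(-0.7828,-0.1161,0.6114) + (0.7728)·(0.6388,-0.6375,0.4307) = (-0.1112, -0.5824, 0.8053).
Converting back: φ = atan2(z, √(x²+y²)) = 53.64°, λ = atan2(y, x) = -100.81°.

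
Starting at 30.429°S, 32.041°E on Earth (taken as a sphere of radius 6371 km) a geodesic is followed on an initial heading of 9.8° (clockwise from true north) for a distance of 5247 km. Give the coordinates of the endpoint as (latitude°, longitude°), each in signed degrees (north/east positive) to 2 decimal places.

Angular distance δ = d/R = 5247/6371 = 0.82358 rad; initial bearing θ = 0.1710 rad.
sin φ₂ = sin φ₁ cos δ + cos φ₁ sin δ cos θ = (-0.5065)(0.6796) + (0.8623)(0.7336)(0.9854) = 0.2791, so φ₂ = 16.21°.
Δλ = atan2(sin θ sin δ cos φ₁, cos δ − sin φ₁ sin φ₂) = atan2(0.1077, 0.8210) = 7.471°.
λ₂ = 32.041° + 7.471° = 39.51°.

16.21°, 39.51°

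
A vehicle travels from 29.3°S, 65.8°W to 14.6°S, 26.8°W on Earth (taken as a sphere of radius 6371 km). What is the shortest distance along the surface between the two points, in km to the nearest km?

With latitudes φ₁ = -29.300°, φ₂ = -14.600° and longitude difference Δλ = 39.000°:
Haversine: a = sin²(Δφ/2) + cos φ₁ cos φ₂ sin²(Δλ/2) = 0.0164 + (0.8721)(0.9677)(0.1114) = 0.11040.
Central angle c = 2·arcsin(√a) = 0.67741 rad.
Distance = R·c = 6371 × 0.6774 ≈ 4316 km.

4316 km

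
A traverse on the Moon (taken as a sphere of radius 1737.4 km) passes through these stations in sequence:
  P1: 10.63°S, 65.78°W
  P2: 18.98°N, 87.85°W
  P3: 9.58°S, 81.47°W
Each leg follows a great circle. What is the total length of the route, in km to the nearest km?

2001 km

Leg P1→P2: central angle 0.6413 rad, distance 1114.2 km.
Leg P2→P3: central angle 0.5104 rad, distance 886.8 km.
Total: 1114.2 + 886.8 ≈ 2001 km.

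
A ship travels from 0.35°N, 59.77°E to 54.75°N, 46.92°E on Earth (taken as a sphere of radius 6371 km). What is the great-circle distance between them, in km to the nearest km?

6162 km

Let φ₁ = 0.0061 rad, φ₂ = 0.9556 rad, and Δλ = -0.2243 rad.
cos c = sin φ₁ sin φ₂ + cos φ₁ cos φ₂ cos Δλ = (0.0061)(0.8166) + (1.0000)(0.5771)(0.9750) = 0.56767,
so c = arccos(0.56767) = 0.96712 rad.
Distance = R·c = 6371 × 0.9671 ≈ 6162 km.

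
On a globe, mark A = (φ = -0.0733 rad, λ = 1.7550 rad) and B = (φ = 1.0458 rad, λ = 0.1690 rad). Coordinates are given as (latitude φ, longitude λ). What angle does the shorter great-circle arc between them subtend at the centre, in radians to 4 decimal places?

1.6418 rad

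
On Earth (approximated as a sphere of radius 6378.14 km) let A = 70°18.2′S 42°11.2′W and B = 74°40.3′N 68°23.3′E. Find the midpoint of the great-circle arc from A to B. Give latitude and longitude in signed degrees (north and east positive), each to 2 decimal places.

3.77°, 3.20°

The central angle between A and B is δ = 2.7914 rad.
With f = 0.5, the slerp weights are sin((1−f)δ)/sin δ = 2.8703 and sin(fδ)/sin δ = 2.8703.
Weighted sum of the unit vectors: (2.8703)·(0.2497,-0.2263,-0.9415) + (2.8703)·(0.0974,0.2458,0.9644) = (0.9963, 0.0558, 0.0658).
Converting back: φ = atan2(z, √(x²+y²)) = 3.77°, λ = atan2(y, x) = 3.20°.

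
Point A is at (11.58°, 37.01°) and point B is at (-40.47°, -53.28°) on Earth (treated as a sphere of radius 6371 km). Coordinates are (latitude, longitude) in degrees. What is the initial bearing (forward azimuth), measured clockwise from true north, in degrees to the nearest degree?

Δλ = -90.290° = -1.5759 rad.
y = sin Δλ · cos φ₂ = (-1.0000)(0.7607) = -0.7607
x = cos φ₁ sin φ₂ − sin φ₁ cos φ₂ cos Δλ = (0.9796)(-0.6490) − (0.2007)(0.7607)(-0.0051) = -0.6351
θ = atan2(y, x) = -129.86°; adding 360° gives 230°.

230°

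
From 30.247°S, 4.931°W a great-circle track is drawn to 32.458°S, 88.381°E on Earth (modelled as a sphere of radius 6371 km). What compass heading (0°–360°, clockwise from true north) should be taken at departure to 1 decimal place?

120.1°

Δλ = 93.312° = 1.6286 rad.
y = sin Δλ · cos φ₂ = (0.9983)(0.8438) = 0.8424
x = cos φ₁ sin φ₂ − sin φ₁ cos φ₂ cos Δλ = (0.8639)(-0.5367) − (-0.5037)(0.8438)(-0.0578) = -0.4882
θ = atan2(y, x) = 120.09°, so the bearing is 120.1°.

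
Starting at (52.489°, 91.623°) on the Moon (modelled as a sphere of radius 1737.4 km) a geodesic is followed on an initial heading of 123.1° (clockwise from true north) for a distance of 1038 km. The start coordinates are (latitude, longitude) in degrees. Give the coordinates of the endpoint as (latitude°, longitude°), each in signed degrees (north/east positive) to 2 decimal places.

Angular distance δ = d/R = 1038/1737.4 = 0.59744 rad; initial bearing θ = 2.1485 rad.
sin φ₂ = sin φ₁ cos δ + cos φ₁ sin δ cos θ = (0.7932)(0.8268) + (0.6089)(0.5625)(-0.5461) = 0.4688, so φ₂ = 27.95°.
Δλ = atan2(sin θ sin δ cos φ₁, cos δ − sin φ₁ sin φ₂) = atan2(0.2869, 0.4549) = 32.242°.
λ₂ = 91.623° + 32.242° = 123.86°.

27.95°, 123.86°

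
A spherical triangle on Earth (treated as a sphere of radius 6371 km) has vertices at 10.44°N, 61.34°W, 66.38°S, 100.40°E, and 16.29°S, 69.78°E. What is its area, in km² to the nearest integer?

Side lengths (central angles): a = 0.9423, b = 2.3072, c = 2.1415 rad; semiperimeter s = 2.6955.
By l'Huilier's theorem, tan(E/4) = √[tan(s/2) tan((s−a)/2) tan((s−b)/2) tan((s−c)/2)], giving spherical excess E = 1.9932 rad.
Area = E·R² = 1.9932 × (6371)² ≈ 80902983 km².

80902983 km²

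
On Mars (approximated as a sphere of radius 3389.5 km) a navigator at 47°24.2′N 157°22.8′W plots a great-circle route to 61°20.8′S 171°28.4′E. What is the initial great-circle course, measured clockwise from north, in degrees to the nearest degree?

195°

Δλ = -31.147° = -0.5436 rad.
y = sin Δλ · cos φ₂ = (-0.5172)(0.4795) = -0.2480
x = cos φ₁ sin φ₂ − sin φ₁ cos φ₂ cos Δλ = (0.6768)(-0.8775) − (0.7361)(0.4795)(0.8558) = -0.8960
θ = atan2(y, x) = -164.53°; adding 360° gives 195°.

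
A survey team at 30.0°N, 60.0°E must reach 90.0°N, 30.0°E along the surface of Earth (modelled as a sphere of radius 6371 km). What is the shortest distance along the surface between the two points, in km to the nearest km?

6672 km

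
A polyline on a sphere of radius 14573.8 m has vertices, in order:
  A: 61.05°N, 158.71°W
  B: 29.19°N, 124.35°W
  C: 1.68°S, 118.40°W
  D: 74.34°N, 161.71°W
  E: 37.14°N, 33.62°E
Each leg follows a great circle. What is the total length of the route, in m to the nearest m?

55680 m

Leg A→B: central angle 0.6831 rad, distance 9955.7 m.
Leg B→C: central angle 0.5479 rad, distance 7984.6 m.
Leg C→D: central angle 1.4019 rad, distance 20430.9 m.
Leg D→E: central angle 1.1877 rad, distance 17308.7 m.
Total: 9955.7 + 7984.6 + 20430.9 + 17308.7 ≈ 55680 m.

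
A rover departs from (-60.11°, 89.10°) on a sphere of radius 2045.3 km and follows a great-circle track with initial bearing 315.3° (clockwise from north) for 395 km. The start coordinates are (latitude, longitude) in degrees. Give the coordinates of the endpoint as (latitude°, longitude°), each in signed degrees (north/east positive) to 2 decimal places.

-51.53°, 76.57°

Angular distance δ = d/R = 395/2045.3 = 0.19313 rad; initial bearing θ = 5.5030 rad.
sin φ₂ = sin φ₁ cos δ + cos φ₁ sin δ cos θ = (-0.8670)(0.9814) + (0.4983)(0.1919)(0.7108) = -0.7829, so φ₂ = -51.53°.
Δλ = atan2(sin θ sin δ cos φ₁, cos δ − sin φ₁ sin φ₂) = atan2(-0.0673, 0.3027) = -12.532°.
λ₂ = 89.100° − 12.532° = 76.57°.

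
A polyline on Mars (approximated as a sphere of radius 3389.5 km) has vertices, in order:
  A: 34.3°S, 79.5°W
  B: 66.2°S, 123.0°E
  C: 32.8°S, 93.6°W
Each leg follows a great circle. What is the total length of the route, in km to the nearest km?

9176 km

Leg A→B: central angle 1.3617 rad, distance 4615.4 km.
Leg B→C: central angle 1.3456 rad, distance 4560.8 km.
Total: 4615.4 + 4560.8 ≈ 9176 km.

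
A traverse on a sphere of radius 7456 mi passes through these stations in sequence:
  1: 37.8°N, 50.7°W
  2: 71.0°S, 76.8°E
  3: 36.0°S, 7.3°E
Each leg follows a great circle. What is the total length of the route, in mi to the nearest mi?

Leg 1→2: central angle 2.3981 rad, distance 17880.3 mi.
Leg 2→3: central angle 0.8658 rad, distance 6455.7 mi.
Total: 17880.3 + 6455.7 ≈ 24336 mi.

24336 mi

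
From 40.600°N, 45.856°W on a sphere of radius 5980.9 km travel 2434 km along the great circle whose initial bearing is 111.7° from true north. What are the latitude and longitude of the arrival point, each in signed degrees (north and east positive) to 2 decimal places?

29.11°, -20.96°

Angular distance δ = d/R = 2434/5980.9 = 0.40696 rad; initial bearing θ = 1.9495 rad.
sin φ₂ = sin φ₁ cos δ + cos φ₁ sin δ cos θ = (0.6508)(0.9183) + (0.7593)(0.3958)(-0.3697) = 0.4865, so φ₂ = 29.11°.
Δλ = atan2(sin θ sin δ cos φ₁, cos δ − sin φ₁ sin φ₂) = atan2(0.2792, 0.6017) = 24.894°.
λ₂ = -45.856° + 24.894° = -20.96°.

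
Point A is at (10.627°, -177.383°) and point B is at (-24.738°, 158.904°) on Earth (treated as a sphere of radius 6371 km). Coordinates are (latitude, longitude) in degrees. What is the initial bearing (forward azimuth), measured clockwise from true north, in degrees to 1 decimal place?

Δλ = -23.713° = -0.4139 rad.
y = sin Δλ · cos φ₂ = (-0.4022)(0.9082) = -0.3653
x = cos φ₁ sin φ₂ − sin φ₁ cos φ₂ cos Δλ = (0.9828)(-0.4185) − (0.1844)(0.9082)(0.9156) = -0.5646
θ = atan2(y, x) = -147.10°; adding 360° gives 212.9°.

212.9°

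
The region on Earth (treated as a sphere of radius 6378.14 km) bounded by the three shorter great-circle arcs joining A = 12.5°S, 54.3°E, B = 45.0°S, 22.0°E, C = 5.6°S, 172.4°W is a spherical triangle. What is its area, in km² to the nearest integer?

Side lengths (central angles): a = 2.2302, b = 2.2721, c = 0.7428 rad; semiperimeter s = 2.6226.
By l'Huilier's theorem, tan(E/4) = √[tan(s/2) tan((s−a)/2) tan((s−b)/2) tan((s−c)/2)], giving spherical excess E = 1.6106 rad.
Area = E·R² = 1.6106 × (6378.14)² ≈ 65519408 km².

65519408 km²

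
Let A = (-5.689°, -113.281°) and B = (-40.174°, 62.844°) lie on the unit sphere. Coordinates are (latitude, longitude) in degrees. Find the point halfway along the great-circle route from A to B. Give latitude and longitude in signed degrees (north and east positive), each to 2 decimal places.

-72.24°, -100.77°

The central angle between A and B is δ = 2.3387 rad.
With f = 0.5, the slerp weights are sin((1−f)δ)/sin δ = 1.2796 and sin(fδ)/sin δ = 1.2796.
Weighted sum of the unit vectors: (1.2796)·(-0.3933,-0.9141,-0.0991) + (1.2796)·(0.3487,0.6799,-0.6451) = (-0.0570, -0.2997, -0.9523).
Converting back: φ = atan2(z, √(x²+y²)) = -72.24°, λ = atan2(y, x) = -100.77°.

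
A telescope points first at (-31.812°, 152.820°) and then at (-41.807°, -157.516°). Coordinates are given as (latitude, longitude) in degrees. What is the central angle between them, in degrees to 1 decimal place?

40.4°

With latitudes φ₁ = -31.812°, φ₂ = -41.807° and longitude difference Δλ = 49.664°:
cos c = sin φ₁ sin φ₂ + cos φ₁ cos φ₂ cos Δλ = (-0.5271)(-0.6666) + (0.8498)(0.7454)(0.6473) = 0.76139,
so c = arccos(0.76139) = 0.70533 rad.
So the angular separation is 40.4°.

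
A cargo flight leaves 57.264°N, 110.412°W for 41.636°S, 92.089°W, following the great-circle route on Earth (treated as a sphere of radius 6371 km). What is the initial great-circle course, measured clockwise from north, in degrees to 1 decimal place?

166.2°

With φ₁ = 0.9994, φ₂ = -0.7267, Δλ = 0.3198 rad, the forward-azimuth formula gives
θ = atan2( sin Δλ cos φ₂ , cos φ₁ sin φ₂ − sin φ₁ cos φ₂ cos Δλ ) = atan2(0.2350, -0.9561) = 166.19°.
So the initial bearing is 166.2°.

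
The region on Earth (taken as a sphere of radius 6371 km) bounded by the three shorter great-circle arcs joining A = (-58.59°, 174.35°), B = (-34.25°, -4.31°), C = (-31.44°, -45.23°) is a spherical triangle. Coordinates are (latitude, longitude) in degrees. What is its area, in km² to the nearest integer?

Side lengths (central angles): a = 0.5980, b = 1.4682, c = 1.5211 rad; semiperimeter s = 1.7936.
By l'Huilier's theorem, tan(E/4) = √[tan(s/2) tan((s−a)/2) tan((s−b)/2) tan((s−c)/2)], giving spherical excess E = 0.5506 rad.
Area = E·R² = 0.5506 × (6371)² ≈ 22350433 km².

22350433 km²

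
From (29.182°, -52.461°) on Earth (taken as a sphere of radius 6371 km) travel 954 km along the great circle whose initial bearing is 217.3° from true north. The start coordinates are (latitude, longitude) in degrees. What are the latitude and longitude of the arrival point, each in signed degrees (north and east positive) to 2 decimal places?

22.24°, -58.07°

Angular distance δ = d/R = 954/6371 = 0.14974 rad; initial bearing θ = 3.7926 rad.
sin φ₂ = sin φ₁ cos δ + cos φ₁ sin δ cos θ = (0.4876)(0.9888) + (0.8731)(0.1492)(-0.7955) = 0.3785, so φ₂ = 22.24°.
Δλ = atan2(sin θ sin δ cos φ₁, cos δ − sin φ₁ sin φ₂) = atan2(-0.0789, 0.8042) = -5.605°.
λ₂ = -52.461° − 5.605° = -58.07°.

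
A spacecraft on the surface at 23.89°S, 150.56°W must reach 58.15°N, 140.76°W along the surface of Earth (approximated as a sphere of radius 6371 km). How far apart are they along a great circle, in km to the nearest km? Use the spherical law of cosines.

9168 km

In radians: φ₁ = -0.4170, φ₂ = 1.0149, Δλ = 9.800° = 0.1710 rad.
cos c = sin φ₁ sin φ₂ + cos φ₁ cos φ₂ cos Δλ = (-0.4050)(0.8494) + (0.9143)(0.5277)(0.9854) = 0.13144,
so c = arccos(0.13144) = 1.43897 rad.
Distance = R·c = 6371 × 1.4390 ≈ 9168 km.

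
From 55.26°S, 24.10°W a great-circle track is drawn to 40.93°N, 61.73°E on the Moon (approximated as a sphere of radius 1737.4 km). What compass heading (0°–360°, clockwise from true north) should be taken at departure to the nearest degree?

Δλ = 85.830° = 1.4980 rad.
y = sin Δλ · cos φ₂ = (0.9974)(0.7555) = 0.7535
x = cos φ₁ sin φ₂ − sin φ₁ cos φ₂ cos Δλ = (0.5699)(0.6551) − (-0.8217)(0.7555)(0.0727) = 0.4185
θ = atan2(y, x) = 60.95°, so the bearing is 61°.

61°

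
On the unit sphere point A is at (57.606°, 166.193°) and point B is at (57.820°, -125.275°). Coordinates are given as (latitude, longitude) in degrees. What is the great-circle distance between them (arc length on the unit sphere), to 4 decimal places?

0.6110

Let φ₁ = 1.0054 rad, φ₂ = 1.0091 rad, and Δλ = 1.1961 rad.
Haversine: a = sin²(Δφ/2) + cos φ₁ cos φ₂ sin²(Δλ/2) = 0.0000 + (0.5357)(0.5326)(0.3170) = 0.09045.
Central angle c = 2·arcsin(√a) = 0.61097 rad.
On the unit sphere the arc length equals the central angle: 0.6110.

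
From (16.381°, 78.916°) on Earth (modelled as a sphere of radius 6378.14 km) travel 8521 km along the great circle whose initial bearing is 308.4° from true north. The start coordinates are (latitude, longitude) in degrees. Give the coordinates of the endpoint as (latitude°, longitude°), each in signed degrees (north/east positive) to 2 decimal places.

40.18°, -7.12°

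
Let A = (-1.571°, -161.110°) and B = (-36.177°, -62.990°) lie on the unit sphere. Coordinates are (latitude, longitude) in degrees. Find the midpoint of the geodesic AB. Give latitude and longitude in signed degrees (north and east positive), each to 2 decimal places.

-27.38°, -119.05°

Central angle δ = 1.6687 rad. Interpolating on the sphere with fraction f = 0.5:
P = [sin((1−f)δ)·A + sin(fδ)·B] / sin δ = 0.7444·A + 0.7444·B in Cartesian coordinates,
giving P = (-0.4312, -0.7763, -0.4598), i.e. latitude -27.38°, longitude -119.05°.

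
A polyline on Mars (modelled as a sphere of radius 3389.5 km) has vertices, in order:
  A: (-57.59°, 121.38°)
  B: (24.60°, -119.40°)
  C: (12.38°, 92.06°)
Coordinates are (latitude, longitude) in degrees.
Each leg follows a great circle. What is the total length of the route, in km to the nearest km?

15265 km

Leg A→B: central angle 2.2010 rad, distance 7460.4 km.
Leg B→C: central angle 2.3027 rad, distance 7805.1 km.
Total: 7460.4 + 7805.1 ≈ 15265 km.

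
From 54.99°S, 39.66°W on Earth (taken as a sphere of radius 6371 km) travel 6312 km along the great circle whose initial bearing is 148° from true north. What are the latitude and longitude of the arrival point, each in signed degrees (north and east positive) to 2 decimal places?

-58.85°, 81.36°

Angular distance δ = d/R = 6312/6371 = 0.99074 rad; initial bearing θ = 2.5831 rad.
sin φ₂ = sin φ₁ cos δ + cos φ₁ sin δ cos θ = (-0.8191)(0.5481) + (0.5737)(0.8364)(-0.8480) = -0.8559, so φ₂ = -58.85°.
Δλ = atan2(sin θ sin δ cos φ₁, cos δ − sin φ₁ sin φ₂) = atan2(0.2543, -0.1529) = 121.021°.
λ₂ = -39.660° + 121.021° = 81.36°.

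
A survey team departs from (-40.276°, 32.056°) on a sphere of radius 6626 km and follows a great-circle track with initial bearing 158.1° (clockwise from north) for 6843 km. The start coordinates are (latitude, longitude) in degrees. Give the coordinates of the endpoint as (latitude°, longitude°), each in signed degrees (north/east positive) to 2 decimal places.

-69.91°, 143.23°

Angular distance δ = d/R = 6843/6626 = 1.03275 rad; initial bearing θ = 2.7594 rad.
sin φ₂ = sin φ₁ cos δ + cos φ₁ sin δ cos θ = (-0.6465)(0.5125) + (0.7629)(0.8587)(-0.9278) = -0.9392, so φ₂ = -69.91°.
Δλ = atan2(sin θ sin δ cos φ₁, cos δ − sin φ₁ sin φ₂) = atan2(0.2444, -0.0947) = 111.179°.
λ₂ = 32.056° + 111.179° = 143.23°.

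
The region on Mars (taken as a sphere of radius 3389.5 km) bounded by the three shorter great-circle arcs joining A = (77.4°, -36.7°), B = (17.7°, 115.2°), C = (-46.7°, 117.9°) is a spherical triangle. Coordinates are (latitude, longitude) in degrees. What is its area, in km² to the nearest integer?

1989691 km²

Side lengths (central angles): a = 1.1248, b = 2.5781, c = 1.4572 rad; semiperimeter s = 2.5800.
By l'Huilier's theorem, tan(E/4) = √[tan(s/2) tan((s−a)/2) tan((s−b)/2) tan((s−c)/2)], giving spherical excess E = 0.1732 rad.
Area = E·R² = 0.1732 × (3389.5)² ≈ 1989691 km².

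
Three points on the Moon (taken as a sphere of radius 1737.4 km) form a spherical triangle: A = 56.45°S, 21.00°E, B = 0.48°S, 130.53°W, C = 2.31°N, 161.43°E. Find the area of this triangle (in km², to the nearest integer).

Side lengths (central angles): a = 1.1882, b = 2.0480, c = 2.0701 rad; semiperimeter s = 2.6532.
By l'Huilier's theorem, tan(E/4) = √[tan(s/2) tan((s−a)/2) tan((s−b)/2) tan((s−c)/2)], giving spherical excess E = 2.1067 rad.
Area = E·R² = 2.1067 × (1737.4)² ≈ 6359125 km².

6359125 km²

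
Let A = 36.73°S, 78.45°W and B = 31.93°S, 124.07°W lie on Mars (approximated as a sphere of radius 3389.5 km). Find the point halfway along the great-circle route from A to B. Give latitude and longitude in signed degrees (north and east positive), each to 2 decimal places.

Central angle δ = 0.6567 rad. Interpolating on the sphere with fraction f = 0.5:
P = [sin((1−f)δ)·A + sin(fδ)·B] / sin δ = 0.5282·A + 0.5282·B in Cartesian coordinates,
giving P = (-0.1664, -0.7861, -0.5953), i.e. latitude -36.53°, longitude -101.95°.

-36.53°, -101.95°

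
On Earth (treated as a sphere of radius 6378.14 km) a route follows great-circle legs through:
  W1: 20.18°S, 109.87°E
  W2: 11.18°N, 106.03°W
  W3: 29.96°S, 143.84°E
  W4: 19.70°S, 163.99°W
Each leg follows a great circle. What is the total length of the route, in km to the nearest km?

Leg W1→W2: central angle 2.5197 rad, distance 16071.0 km.
Leg W2→W3: central angle 1.9707 rad, distance 12569.4 km.
Leg W3→W4: central angle 0.8385 rad, distance 5347.8 km.
Total: 16071.0 + 12569.4 + 5347.8 ≈ 33988 km.

33988 km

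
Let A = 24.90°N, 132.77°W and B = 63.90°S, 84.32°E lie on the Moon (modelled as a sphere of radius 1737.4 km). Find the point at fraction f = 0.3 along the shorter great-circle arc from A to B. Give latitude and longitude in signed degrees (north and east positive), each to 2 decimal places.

The central angle between A and B is δ = 2.3412 rad.
With f = 0.3, the slerp weights are sin((1−f)δ)/sin δ = 1.3902 and sin(fδ)/sin δ = 0.9002.
Weighted sum of the unit vectors: (1.3902)·(-0.6159,-0.6658,0.4210) + (0.9002)·(0.0435,0.4378,-0.8980) = (-0.8171, -0.5316, -0.2231).
Converting back: φ = atan2(z, √(x²+y²)) = -12.89°, λ = atan2(y, x) = -146.95°.

-12.89°, -146.95°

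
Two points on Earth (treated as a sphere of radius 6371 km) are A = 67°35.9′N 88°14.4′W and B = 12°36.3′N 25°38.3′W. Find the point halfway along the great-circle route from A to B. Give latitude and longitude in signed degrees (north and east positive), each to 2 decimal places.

The central angle between A and B is δ = 1.1887 rad.
With f = 0.5, the slerp weights are sin((1−f)δ)/sin δ = 0.6035 and sin(fδ)/sin δ = 0.6035.
Weighted sum of the unit vectors: (0.6035)·(0.0117,-0.3809,0.9245) + (0.6035)·(0.8798,-0.4223,0.2182) = (0.5380, -0.4847, 0.6896).
Converting back: φ = atan2(z, √(x²+y²)) = 43.60°, λ = atan2(y, x) = -42.02°.

43.60°, -42.02°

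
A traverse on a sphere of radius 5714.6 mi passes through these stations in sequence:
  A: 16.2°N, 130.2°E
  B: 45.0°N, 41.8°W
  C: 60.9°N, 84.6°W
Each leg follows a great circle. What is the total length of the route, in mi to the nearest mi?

Leg A→B: central angle 2.0659 rad, distance 11805.9 mi.
Leg B→C: central angle 0.5152 rad, distance 2944.4 mi.
Total: 11805.9 + 2944.4 ≈ 14750 mi.

14750 mi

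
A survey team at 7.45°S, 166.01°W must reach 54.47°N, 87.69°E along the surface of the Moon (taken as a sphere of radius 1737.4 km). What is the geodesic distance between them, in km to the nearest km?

3199 km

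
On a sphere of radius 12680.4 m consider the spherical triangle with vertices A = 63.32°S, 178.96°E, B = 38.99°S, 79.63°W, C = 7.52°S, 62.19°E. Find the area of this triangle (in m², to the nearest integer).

Side lengths (central angles): a = 2.1216, b = 1.6545, c = 1.0551 rad; semiperimeter s = 2.4156.
By l'Huilier's theorem, tan(E/4) = √[tan(s/2) tan((s−a)/2) tan((s−b)/2) tan((s−c)/2)], giving spherical excess E = 1.3652 rad.
Area = E·R² = 1.3652 × (12680.4)² ≈ 219507177 m².

219507177 m²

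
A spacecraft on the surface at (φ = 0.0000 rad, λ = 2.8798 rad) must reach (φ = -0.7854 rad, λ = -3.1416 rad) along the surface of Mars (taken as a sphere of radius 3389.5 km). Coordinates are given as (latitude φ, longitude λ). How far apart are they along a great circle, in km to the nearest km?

With latitudes φ₁ = 0.000°, φ₂ = -45.000° and longitude difference Δλ = 14.999°:
cos c = sin φ₁ sin φ₂ + cos φ₁ cos φ₂ cos Δλ = (0.0000)(-0.7071) + (1.0000)(0.7071)(0.9659) = 0.68301,
so c = arccos(0.68301) = 0.81892 rad.
Distance = R·c = 3389.5 × 0.8189 ≈ 2776 km.

2776 km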